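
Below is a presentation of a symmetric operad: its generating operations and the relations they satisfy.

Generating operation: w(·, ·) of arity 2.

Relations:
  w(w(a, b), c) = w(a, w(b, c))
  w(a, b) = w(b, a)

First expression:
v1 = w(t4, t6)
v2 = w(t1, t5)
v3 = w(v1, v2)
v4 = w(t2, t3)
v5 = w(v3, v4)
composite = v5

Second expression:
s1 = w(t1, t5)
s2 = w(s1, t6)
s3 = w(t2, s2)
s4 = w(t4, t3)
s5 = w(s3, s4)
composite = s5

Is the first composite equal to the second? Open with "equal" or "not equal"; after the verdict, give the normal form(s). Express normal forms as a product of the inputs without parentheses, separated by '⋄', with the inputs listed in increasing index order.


In normal form, the first expression is t1 ⋄ t2 ⋄ t3 ⋄ t4 ⋄ t5 ⋄ t6
In normal form, the second expression is t1 ⋄ t2 ⋄ t3 ⋄ t4 ⋄ t5 ⋄ t6
Same normal form: equal.

equal; both compose to t1 ⋄ t2 ⋄ t3 ⋄ t4 ⋄ t5 ⋄ t6


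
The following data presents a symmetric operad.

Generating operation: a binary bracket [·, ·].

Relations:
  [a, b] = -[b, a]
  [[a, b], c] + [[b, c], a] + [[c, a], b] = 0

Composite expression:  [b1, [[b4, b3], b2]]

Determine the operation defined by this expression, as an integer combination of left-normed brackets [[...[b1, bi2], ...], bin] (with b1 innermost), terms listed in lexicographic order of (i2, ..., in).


[[[b1, b2], b3], b4] - [[[b1, b2], b4], b3] - [[[b1, b3], b4], b2] + [[[b1, b4], b3], b2]

Antisymmetry and Jacobi reduce to b1-anchored left-normed brackets.
Composite bracket: [b1, [[b4, b3], b2]]
Each bracket splits as ab - ba, giving 8 signed words (2^3 = 8).
Keep just the words that open with b1:
  sign of b1b2b3b4 is +1, so it contributes +[[[b1, b2], b3], b4]
  sign of b1b2b4b3 is -1, so it contributes -[[[b1, b2], b4], b3]
  sign of b1b3b4b2 is -1, so it contributes -[[[b1, b3], b4], b2]
  sign of b1b4b3b2 is +1, so it contributes +[[[b1, b4], b3], b2]


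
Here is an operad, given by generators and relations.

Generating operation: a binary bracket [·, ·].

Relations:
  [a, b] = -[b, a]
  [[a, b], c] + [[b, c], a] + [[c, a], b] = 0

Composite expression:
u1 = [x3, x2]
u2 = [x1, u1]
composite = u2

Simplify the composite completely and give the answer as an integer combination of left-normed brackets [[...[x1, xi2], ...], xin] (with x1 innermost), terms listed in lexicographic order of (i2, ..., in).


-[[x1, x2], x3] + [[x1, x3], x2]

Skip Jacobi rewriting: expand, keep x1-initial words, read off terms.
Composite bracket: [x1, [x3, x2]]
Under [a, b] = ab - ba we get 4 signed associative words (2^2 = 4).
Coefficients come from the x1-initial words:
  word x1x2x3 has sign -1, contributing -[[x1, x2], x3]
  word x1x3x2 has sign +1, contributing +[[x1, x3], x2]


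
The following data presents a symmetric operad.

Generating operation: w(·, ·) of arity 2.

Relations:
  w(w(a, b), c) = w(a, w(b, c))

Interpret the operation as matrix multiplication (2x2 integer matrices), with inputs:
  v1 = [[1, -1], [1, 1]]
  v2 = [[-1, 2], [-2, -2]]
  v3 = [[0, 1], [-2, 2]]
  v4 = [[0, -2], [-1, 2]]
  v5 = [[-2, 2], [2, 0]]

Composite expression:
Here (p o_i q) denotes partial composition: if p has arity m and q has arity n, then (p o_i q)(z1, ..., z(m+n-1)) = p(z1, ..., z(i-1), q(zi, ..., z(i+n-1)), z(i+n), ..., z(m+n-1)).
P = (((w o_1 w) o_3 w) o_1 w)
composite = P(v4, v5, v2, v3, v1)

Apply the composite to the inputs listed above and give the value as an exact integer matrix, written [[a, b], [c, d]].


w(v4, v5) = [[-4, 0], [6, -2]]
w(w(v4, v5), v2) = [[4, -8], [-2, 16]]
w(v3, v1) = [[1, 1], [0, 4]]
w(w(w(v4, v5), v2), w(v3, v1)) = [[4, -28], [-2, 62]]

[[4, -28], [-2, 62]]


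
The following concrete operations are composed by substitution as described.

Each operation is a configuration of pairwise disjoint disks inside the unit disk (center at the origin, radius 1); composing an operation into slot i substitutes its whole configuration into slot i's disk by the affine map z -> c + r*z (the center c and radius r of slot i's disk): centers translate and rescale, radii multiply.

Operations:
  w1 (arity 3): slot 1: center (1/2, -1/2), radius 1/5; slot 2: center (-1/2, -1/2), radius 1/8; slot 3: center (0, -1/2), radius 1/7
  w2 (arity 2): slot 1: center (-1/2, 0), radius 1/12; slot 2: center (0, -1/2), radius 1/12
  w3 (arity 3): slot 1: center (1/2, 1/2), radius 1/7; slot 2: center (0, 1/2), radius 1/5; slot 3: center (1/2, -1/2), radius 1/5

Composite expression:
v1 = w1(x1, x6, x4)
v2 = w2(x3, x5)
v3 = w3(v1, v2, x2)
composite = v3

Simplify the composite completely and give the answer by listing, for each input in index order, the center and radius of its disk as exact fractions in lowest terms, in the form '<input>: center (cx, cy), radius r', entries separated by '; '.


x1: center (4/7, 3/7), radius 1/35; x2: center (1/2, -1/2), radius 1/5; x3: center (-1/10, 1/2), radius 1/60; x4: center (1/2, 3/7), radius 1/49; x5: center (0, 2/5), radius 1/60; x6: center (3/7, 3/7), radius 1/56

Only the slot chain above each x matters under w3; compose those maps.
input x1: composing its 2 substitution steps yields center (4/7, 3/7), radius 1/35
input x6: composing its 2 substitution steps yields center (3/7, 3/7), radius 1/56
input x4: composing its 2 substitution steps yields center (1/2, 3/7), radius 1/49
input x3: composing its 2 substitution steps yields center (-1/10, 1/2), radius 1/60
input x5: composing its 2 substitution steps yields center (0, 2/5), radius 1/60
input x2: composing its 1 substitution step yields center (1/2, -1/2), radius 1/5


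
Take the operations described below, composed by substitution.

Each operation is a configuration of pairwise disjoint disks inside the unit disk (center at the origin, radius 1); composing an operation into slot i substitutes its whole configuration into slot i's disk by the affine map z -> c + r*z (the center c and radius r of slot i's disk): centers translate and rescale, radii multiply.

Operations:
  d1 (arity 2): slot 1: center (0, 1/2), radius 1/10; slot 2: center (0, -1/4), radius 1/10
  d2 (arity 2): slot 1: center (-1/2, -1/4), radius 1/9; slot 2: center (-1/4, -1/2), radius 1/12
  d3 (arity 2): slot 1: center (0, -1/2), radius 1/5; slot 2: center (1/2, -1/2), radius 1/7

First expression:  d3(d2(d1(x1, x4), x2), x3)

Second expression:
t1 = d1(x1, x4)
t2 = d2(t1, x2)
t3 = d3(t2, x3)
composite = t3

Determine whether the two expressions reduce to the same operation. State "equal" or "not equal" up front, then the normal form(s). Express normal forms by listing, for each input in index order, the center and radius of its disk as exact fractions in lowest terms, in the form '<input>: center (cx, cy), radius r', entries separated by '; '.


The first expression, normalized: x1: center (-1/10, -97/180), radius 1/450; x2: center (-1/20, -3/5), radius 1/60; x3: center (1/2, -1/2), radius 1/7; x4: center (-1/10, -5/9), radius 1/450
The second expression, normalized: x1: center (-1/10, -97/180), radius 1/450; x2: center (-1/20, -3/5), radius 1/60; x3: center (1/2, -1/2), radius 1/7; x4: center (-1/10, -5/9), radius 1/450
The normal forms match — equal.

equal; the common form is x1: center (-1/10, -97/180), radius 1/450; x2: center (-1/20, -3/5), radius 1/60; x3: center (1/2, -1/2), radius 1/7; x4: center (-1/10, -5/9), radius 1/450


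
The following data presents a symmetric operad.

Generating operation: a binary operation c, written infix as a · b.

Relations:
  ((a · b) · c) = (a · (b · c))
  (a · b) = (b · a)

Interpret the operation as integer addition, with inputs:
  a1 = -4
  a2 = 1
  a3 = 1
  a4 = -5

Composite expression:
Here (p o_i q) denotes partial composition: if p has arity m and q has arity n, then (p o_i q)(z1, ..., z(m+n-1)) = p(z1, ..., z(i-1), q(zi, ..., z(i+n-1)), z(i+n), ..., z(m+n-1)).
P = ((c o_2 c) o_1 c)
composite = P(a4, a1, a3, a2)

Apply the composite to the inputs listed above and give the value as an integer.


-7


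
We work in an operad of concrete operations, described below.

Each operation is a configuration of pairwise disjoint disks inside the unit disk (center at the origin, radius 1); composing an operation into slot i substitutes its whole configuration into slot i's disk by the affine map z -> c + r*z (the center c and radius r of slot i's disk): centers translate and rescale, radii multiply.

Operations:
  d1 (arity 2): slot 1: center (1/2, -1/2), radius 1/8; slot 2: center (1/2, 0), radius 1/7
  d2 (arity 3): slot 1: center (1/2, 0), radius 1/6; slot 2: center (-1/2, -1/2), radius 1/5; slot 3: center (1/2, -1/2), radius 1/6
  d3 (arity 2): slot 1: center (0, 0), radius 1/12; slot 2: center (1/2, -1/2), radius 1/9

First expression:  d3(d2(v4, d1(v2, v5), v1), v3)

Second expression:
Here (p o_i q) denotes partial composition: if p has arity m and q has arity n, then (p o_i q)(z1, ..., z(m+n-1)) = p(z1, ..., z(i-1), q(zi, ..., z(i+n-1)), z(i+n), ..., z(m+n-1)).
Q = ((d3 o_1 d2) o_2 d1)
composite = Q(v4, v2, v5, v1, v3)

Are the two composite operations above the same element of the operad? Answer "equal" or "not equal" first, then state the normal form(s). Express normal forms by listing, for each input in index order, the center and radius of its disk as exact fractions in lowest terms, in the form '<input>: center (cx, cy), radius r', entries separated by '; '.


equal; the common form is v1: center (1/24, -1/24), radius 1/72; v2: center (-1/30, -1/20), radius 1/480; v3: center (1/2, -1/2), radius 1/9; v4: center (1/24, 0), radius 1/72; v5: center (-1/30, -1/24), radius 1/420

Normal form of the first expression: v1: center (1/24, -1/24), radius 1/72; v2: center (-1/30, -1/20), radius 1/480; v3: center (1/2, -1/2), radius 1/9; v4: center (1/24, 0), radius 1/72; v5: center (-1/30, -1/24), radius 1/420
Normal form of the second expression: v1: center (1/24, -1/24), radius 1/72; v2: center (-1/30, -1/20), radius 1/480; v3: center (1/2, -1/2), radius 1/9; v4: center (1/24, 0), radius 1/72; v5: center (-1/30, -1/24), radius 1/420
The normal forms match — equal.


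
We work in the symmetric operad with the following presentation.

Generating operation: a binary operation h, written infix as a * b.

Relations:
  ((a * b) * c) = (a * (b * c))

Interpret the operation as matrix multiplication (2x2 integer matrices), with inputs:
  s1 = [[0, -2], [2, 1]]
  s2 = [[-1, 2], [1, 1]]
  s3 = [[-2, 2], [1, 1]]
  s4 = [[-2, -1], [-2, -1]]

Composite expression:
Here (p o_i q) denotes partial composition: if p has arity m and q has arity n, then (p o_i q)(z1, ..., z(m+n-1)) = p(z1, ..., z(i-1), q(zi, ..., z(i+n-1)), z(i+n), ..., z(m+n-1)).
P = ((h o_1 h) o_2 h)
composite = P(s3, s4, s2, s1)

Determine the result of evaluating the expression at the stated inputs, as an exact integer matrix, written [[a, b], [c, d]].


[[0, 0], [-20, -14]]

(s4 * s2) = [[1, -5], [1, -5]]
(s3 * (s4 * s2)) = [[0, 0], [2, -10]]
((s3 * (s4 * s2)) * s1) = [[0, 0], [-20, -14]]


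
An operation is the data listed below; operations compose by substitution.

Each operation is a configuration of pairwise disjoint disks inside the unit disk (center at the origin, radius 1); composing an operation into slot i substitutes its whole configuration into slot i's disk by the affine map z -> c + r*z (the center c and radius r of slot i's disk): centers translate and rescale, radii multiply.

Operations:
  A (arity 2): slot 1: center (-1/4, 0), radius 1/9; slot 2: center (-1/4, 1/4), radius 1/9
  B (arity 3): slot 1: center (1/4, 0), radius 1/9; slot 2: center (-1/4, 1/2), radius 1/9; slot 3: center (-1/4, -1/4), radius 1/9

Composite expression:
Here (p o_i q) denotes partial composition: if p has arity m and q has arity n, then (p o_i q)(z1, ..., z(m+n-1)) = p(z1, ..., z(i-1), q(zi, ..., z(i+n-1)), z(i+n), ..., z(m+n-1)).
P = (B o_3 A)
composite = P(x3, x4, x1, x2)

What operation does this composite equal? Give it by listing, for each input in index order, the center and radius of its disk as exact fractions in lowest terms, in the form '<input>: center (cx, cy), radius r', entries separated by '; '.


Each x-disk chains the slot maps above it in B; radii multiply.
x3: after 1 affine step, its disk has center (1/4, 0), radius 1/9
x4: after 1 affine step, its disk has center (-1/4, 1/2), radius 1/9
x1: after 2 affine steps, its disk has center (-5/18, -1/4), radius 1/81
x2: after 2 affine steps, its disk has center (-5/18, -2/9), radius 1/81

x1: center (-5/18, -1/4), radius 1/81; x2: center (-5/18, -2/9), radius 1/81; x3: center (1/4, 0), radius 1/9; x4: center (-1/4, 1/2), radius 1/9


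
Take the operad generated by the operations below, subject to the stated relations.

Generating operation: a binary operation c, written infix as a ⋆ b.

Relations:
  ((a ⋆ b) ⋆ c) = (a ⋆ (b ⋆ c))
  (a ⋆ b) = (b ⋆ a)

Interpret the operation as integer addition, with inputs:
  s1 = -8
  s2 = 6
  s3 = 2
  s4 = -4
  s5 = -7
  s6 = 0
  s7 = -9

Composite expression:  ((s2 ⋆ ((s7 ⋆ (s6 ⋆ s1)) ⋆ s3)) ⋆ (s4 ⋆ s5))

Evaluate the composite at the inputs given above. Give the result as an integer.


(s6 ⋆ s1) = -8
(s7 ⋆ (s6 ⋆ s1)) = -17
((s7 ⋆ (s6 ⋆ s1)) ⋆ s3) = -15
(s2 ⋆ ((s7 ⋆ (s6 ⋆ s1)) ⋆ s3)) = -9
(s4 ⋆ s5) = -11
((s2 ⋆ ((s7 ⋆ (s6 ⋆ s1)) ⋆ s3)) ⋆ (s4 ⋆ s5)) = -20

-20


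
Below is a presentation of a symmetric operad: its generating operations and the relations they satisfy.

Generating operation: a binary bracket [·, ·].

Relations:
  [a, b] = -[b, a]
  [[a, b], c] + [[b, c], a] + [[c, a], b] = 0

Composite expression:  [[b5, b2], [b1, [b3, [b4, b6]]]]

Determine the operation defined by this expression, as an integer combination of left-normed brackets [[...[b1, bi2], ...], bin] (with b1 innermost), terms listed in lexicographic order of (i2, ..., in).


[[[[[b1, b3], b4], b6], b2], b5] - [[[[[b1, b3], b4], b6], b5], b2] - [[[[[b1, b3], b6], b4], b2], b5] + [[[[[b1, b3], b6], b4], b5], b2] - [[[[[b1, b4], b6], b3], b2], b5] + [[[[[b1, b4], b6], b3], b5], b2] + [[[[[b1, b6], b4], b3], b2], b5] - [[[[[b1, b6], b4], b3], b5], b2]

Skip Jacobi rewriting: expand, keep b1-initial words, read off terms.
Composite bracket: [[b5, b2], [b1, [b3, [b4, b6]]]]
Each bracket splits as ab - ba, giving 32 signed words (2^5 = 32).
Words beginning with b1 determine it all:
  b1b3b4b6b2b5 appears with sign +1, giving the term +[[[[[b1, b3], b4], b6], b2], b5]
  b1b3b4b6b5b2 appears with sign -1, giving the term -[[[[[b1, b3], b4], b6], b5], b2]
  b1b3b6b4b2b5 appears with sign -1, giving the term -[[[[[b1, b3], b6], b4], b2], b5]
  b1b3b6b4b5b2 appears with sign +1, giving the term +[[[[[b1, b3], b6], b4], b5], b2]
  b1b4b6b3b2b5 appears with sign -1, giving the term -[[[[[b1, b4], b6], b3], b2], b5]
  b1b4b6b3b5b2 appears with sign +1, giving the term +[[[[[b1, b4], b6], b3], b5], b2]
  b1b6b4b3b2b5 appears with sign +1, giving the term +[[[[[b1, b6], b4], b3], b2], b5]
  b1b6b4b3b5b2 appears with sign -1, giving the term -[[[[[b1, b6], b4], b3], b5], b2]


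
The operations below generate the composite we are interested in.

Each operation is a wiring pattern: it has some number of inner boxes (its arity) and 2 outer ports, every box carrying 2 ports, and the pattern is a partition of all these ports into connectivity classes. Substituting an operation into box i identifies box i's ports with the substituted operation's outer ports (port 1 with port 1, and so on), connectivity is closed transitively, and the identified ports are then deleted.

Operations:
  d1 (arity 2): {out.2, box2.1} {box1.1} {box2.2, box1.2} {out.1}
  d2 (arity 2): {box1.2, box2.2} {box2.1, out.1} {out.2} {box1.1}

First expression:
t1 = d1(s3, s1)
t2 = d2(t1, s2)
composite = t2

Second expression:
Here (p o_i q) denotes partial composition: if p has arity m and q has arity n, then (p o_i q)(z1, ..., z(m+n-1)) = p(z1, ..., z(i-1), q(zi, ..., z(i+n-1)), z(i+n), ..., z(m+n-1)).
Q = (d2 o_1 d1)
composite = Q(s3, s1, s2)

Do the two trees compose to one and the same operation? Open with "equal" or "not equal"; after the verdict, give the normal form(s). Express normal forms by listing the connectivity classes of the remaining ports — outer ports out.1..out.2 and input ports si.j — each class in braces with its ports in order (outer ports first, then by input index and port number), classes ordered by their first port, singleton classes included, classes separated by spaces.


equal; both compose to {out.1, s2.1} {out.2} {s1.1, s2.2} {s1.2, s3.2} {s3.1}

The first expression reduces to {out.1, s2.1} {out.2} {s1.1, s2.2} {s1.2, s3.2} {s3.1}
The second expression reduces to {out.1, s2.1} {out.2} {s1.1, s2.2} {s1.2, s3.2} {s3.1}
The normal forms match — equal.


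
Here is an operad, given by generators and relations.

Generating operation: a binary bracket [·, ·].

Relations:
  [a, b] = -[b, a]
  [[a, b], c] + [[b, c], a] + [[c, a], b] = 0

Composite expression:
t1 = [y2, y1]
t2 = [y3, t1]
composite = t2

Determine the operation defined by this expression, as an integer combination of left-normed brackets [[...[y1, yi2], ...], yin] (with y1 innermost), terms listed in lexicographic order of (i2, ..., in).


[[y1, y2], y3]


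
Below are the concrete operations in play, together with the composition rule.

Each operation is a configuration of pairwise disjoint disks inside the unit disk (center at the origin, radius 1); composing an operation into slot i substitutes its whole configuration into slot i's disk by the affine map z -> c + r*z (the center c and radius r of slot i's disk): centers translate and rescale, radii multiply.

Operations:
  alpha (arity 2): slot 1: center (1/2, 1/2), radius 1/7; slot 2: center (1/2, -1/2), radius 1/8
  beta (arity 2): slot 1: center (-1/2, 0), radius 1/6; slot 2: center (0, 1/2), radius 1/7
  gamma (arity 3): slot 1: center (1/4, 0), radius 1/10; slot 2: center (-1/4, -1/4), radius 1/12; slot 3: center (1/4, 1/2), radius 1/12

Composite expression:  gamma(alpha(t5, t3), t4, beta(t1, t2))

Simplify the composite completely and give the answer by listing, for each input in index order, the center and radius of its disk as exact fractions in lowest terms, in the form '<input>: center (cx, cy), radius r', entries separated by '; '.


t1: center (5/24, 1/2), radius 1/72; t2: center (1/4, 13/24), radius 1/84; t3: center (3/10, -1/20), radius 1/80; t4: center (-1/4, -1/4), radius 1/12; t5: center (3/10, 1/20), radius 1/70

Only the slot chain above each t matters under gamma; compose those maps.
t5: after 2 affine steps, its disk has center (3/10, 1/20), radius 1/70
t3: after 2 affine steps, its disk has center (3/10, -1/20), radius 1/80
t4: after 1 affine step, its disk has center (-1/4, -1/4), radius 1/12
t1: after 2 affine steps, its disk has center (5/24, 1/2), radius 1/72
t2: after 2 affine steps, its disk has center (1/4, 13/24), radius 1/84


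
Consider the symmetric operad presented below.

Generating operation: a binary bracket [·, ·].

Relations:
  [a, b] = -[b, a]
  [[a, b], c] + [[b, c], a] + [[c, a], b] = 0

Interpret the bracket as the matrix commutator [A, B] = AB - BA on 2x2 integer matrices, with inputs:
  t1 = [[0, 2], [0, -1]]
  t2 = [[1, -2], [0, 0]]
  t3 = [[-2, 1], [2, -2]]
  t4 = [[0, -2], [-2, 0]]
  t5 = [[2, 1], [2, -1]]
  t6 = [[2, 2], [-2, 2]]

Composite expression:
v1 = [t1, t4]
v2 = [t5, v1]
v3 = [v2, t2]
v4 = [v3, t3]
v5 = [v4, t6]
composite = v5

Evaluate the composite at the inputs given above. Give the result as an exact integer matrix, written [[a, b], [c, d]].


[t1, t4] = [[-4, -2], [2, 4]]
[t5, [t1, t4]] = [[6, 2], [-22, -6]]
[[t5, [t1, t4]], t2] = [[-44, -26], [-22, 44]]
[[[t5, [t1, t4]], t2], t3] = [[-30, -88], [176, 30]]
[[[[t5, [t1, t4]], t2], t3], t6] = [[-176, -120], [-120, 176]]

[[-176, -120], [-120, 176]]


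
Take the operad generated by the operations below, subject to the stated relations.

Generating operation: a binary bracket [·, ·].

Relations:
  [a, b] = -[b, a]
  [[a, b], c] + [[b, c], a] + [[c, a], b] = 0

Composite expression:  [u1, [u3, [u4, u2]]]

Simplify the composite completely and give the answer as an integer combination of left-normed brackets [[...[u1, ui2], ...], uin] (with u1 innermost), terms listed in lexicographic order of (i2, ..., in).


Skip Jacobi rewriting: expand, keep u1-initial words, read off terms.
Composite bracket: [u1, [u3, [u4, u2]]]
Applying ab - ba throughout gives 8 signed words (2^3 = 8).
Keep just the words that open with u1:
  word u1u2u4u3 has sign +1, contributing +[[[u1, u2], u4], u3]
  word u1u3u2u4 has sign -1, contributing -[[[u1, u3], u2], u4]
  word u1u3u4u2 has sign +1, contributing +[[[u1, u3], u4], u2]
  word u1u4u2u3 has sign -1, contributing -[[[u1, u4], u2], u3]

[[[u1, u2], u4], u3] - [[[u1, u3], u2], u4] + [[[u1, u3], u4], u2] - [[[u1, u4], u2], u3]


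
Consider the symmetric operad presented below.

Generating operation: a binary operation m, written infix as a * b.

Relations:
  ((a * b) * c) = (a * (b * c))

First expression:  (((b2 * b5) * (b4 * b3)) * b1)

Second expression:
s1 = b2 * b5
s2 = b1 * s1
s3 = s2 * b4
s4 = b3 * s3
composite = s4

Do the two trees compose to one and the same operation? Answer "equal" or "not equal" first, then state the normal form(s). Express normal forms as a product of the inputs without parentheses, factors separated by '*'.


not equal — first b2 * b5 * b4 * b3 * b1, second b3 * b1 * b2 * b5 * b4

Reducing the first expression gives b2 * b5 * b4 * b3 * b1
Reducing the second expression gives b3 * b1 * b2 * b5 * b4
They disagree, so not equal.


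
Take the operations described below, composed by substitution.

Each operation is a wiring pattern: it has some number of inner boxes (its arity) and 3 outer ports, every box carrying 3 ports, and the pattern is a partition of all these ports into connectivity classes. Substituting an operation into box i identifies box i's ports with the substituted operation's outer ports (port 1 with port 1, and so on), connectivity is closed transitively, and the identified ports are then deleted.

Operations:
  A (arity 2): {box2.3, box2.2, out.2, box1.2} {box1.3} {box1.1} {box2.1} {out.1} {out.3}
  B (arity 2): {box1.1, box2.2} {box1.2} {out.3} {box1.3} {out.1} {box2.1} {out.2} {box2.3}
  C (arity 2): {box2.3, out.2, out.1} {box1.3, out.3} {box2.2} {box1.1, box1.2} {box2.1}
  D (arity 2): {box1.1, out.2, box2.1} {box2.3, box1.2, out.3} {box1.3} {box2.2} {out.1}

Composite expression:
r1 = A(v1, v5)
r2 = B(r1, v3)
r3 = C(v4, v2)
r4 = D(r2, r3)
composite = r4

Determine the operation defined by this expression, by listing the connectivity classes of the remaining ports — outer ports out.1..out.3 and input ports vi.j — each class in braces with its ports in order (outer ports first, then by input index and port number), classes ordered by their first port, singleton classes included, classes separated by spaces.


{out.1} {out.2, v2.3} {out.3, v4.3} {v1.1} {v1.2, v5.2, v5.3} {v1.3} {v2.1} {v2.2} {v3.1} {v3.2} {v3.3} {v4.1, v4.2} {v5.1}


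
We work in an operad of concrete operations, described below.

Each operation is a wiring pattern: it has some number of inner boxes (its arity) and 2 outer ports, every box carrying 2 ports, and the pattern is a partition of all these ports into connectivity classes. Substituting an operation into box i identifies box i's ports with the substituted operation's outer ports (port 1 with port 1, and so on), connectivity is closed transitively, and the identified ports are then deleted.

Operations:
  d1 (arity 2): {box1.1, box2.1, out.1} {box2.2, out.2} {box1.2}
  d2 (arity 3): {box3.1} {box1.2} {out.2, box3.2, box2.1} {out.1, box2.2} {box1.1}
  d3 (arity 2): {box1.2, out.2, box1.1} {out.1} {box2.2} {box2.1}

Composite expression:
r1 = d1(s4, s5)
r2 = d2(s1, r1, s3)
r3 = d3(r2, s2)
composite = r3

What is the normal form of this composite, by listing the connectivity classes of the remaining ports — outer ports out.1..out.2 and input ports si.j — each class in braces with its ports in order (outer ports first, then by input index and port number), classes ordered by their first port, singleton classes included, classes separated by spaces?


{out.1} {out.2, s3.2, s4.1, s5.1, s5.2} {s1.1} {s1.2} {s2.1} {s2.2} {s3.1} {s4.2}

Treat the ports identified at d3 as solder joints: merge, then drop.
stage d1: inputs (s4, s5), connectivity {out.1, s4.1, s5.1} {out.2, s5.2} {s4.2}, out.j its boundary
stage d2: inputs (s1, s4, s5, s3), connectivity {out.1, s5.2} {out.2, s3.2, s4.1, s5.1} {s1.1} {s1.2} {s3.1} {s4.2}, out.j its boundary
stage d3: inputs (s1, s4, s5, s3, s2), connectivity {out.1} {out.2, s3.2, s4.1, s5.1, s5.2} {s1.1} {s1.2} {s2.1} {s2.2} {s3.1} {s4.2}, out.j its boundary


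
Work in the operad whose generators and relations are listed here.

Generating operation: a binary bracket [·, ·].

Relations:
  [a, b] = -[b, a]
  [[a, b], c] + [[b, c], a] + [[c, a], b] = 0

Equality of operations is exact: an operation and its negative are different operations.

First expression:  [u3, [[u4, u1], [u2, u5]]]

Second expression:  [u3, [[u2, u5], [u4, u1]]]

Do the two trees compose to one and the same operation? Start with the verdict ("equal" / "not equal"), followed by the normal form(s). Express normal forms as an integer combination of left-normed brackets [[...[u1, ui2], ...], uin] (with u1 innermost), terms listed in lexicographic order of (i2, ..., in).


In normal form, the first expression is [[[[u1, u4], u2], u5], u3] - [[[[u1, u4], u5], u2], u3]
In normal form, the second expression is -[[[[u1, u4], u2], u5], u3] + [[[[u1, u4], u5], u2], u3]
No match — not equal.

not equal: they reduce to [[[[u1, u4], u2], u5], u3] - [[[[u1, u4], u5], u2], u3] and -[[[[u1, u4], u2], u5], u3] + [[[[u1, u4], u5], u2], u3]


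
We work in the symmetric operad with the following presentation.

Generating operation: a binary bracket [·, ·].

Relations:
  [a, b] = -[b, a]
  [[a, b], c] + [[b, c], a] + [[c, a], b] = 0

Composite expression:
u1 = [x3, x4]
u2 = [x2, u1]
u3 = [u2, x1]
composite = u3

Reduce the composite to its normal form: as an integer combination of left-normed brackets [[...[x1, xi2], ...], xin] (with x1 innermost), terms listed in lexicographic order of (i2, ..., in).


-[[[x1, x2], x3], x4] + [[[x1, x2], x4], x3] + [[[x1, x3], x4], x2] - [[[x1, x4], x3], x2]

A multilinear Lie element is pinned by x1-initial words (x1 innermost).
Composite bracket: [[x2, [x3, x4]], x1]
Each bracket splits as ab - ba, giving 8 signed words (2^3 = 8).
Keep just the words that open with x1:
  word x1x2x3x4 has sign -1, contributing -[[[x1, x2], x3], x4]
  word x1x2x4x3 has sign +1, contributing +[[[x1, x2], x4], x3]
  word x1x3x4x2 has sign +1, contributing +[[[x1, x3], x4], x2]
  word x1x4x3x2 has sign -1, contributing -[[[x1, x4], x3], x2]


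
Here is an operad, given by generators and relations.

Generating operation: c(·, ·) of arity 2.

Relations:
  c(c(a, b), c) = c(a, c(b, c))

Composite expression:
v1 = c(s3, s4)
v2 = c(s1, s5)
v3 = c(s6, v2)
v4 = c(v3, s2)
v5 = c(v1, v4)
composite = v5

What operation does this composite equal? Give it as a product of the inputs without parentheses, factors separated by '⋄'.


s3 ⋄ s4 ⋄ s6 ⋄ s1 ⋄ s5 ⋄ s2


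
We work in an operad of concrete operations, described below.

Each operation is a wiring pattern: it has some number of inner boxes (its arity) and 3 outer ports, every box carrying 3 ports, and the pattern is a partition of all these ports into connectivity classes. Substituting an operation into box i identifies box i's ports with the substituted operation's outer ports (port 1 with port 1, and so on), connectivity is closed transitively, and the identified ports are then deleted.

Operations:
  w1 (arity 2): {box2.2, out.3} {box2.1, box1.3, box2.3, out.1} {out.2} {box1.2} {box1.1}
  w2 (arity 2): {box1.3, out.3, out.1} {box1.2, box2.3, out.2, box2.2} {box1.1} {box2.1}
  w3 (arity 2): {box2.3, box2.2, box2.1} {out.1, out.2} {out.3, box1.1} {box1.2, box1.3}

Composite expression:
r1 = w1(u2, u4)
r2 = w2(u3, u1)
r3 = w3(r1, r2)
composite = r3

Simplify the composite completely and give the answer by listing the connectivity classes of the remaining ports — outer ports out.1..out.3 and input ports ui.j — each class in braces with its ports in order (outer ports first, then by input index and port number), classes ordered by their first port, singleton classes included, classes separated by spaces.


Reachability decides: close wires over w3-identified ports.
stage w1: inputs (u2, u4), connectivity {out.1, u2.3, u4.1, u4.3} {out.2} {out.3, u4.2} {u2.1} {u2.2}, out.j its boundary
stage w2: inputs (u3, u1), connectivity {out.1, out.3, u3.3} {out.2, u1.2, u1.3, u3.2} {u1.1} {u3.1}, out.j its boundary
stage w3: inputs (u2, u4, u3, u1), connectivity {out.1, out.2} {out.3, u2.3, u4.1, u4.3} {u1.1} {u1.2, u1.3, u3.2, u3.3} {u2.1} {u2.2} {u3.1} {u4.2}, out.j its boundary

{out.1, out.2} {out.3, u2.3, u4.1, u4.3} {u1.1} {u1.2, u1.3, u3.2, u3.3} {u2.1} {u2.2} {u3.1} {u4.2}


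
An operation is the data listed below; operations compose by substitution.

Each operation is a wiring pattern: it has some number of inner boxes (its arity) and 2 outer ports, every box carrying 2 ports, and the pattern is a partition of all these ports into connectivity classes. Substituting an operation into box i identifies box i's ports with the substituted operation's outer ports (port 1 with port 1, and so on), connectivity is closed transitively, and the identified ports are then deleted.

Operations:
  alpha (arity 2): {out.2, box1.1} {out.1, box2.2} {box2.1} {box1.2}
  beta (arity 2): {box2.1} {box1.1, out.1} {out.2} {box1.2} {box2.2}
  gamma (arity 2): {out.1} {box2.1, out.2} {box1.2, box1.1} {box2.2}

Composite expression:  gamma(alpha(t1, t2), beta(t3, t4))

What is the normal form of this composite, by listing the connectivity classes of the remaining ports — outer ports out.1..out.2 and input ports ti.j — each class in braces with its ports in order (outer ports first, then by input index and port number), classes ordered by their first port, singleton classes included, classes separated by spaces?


{out.1} {out.2, t3.1} {t1.1, t2.2} {t1.2} {t2.1} {t3.2} {t4.1} {t4.2}

Reachability decides: close wires over gamma-identified ports.
through alpha, on inputs (t1, t2): {out.1, t2.2} {out.2, t1.1} {t1.2} {t2.1} (out.j = stage outer ports)
through beta, on inputs (t3, t4): {out.1, t3.1} {out.2} {t3.2} {t4.1} {t4.2} (out.j = stage outer ports)
through gamma, on inputs (t1, t2, t3, t4): {out.1} {out.2, t3.1} {t1.1, t2.2} {t1.2} {t2.1} {t3.2} {t4.1} {t4.2} (out.j = stage outer ports)


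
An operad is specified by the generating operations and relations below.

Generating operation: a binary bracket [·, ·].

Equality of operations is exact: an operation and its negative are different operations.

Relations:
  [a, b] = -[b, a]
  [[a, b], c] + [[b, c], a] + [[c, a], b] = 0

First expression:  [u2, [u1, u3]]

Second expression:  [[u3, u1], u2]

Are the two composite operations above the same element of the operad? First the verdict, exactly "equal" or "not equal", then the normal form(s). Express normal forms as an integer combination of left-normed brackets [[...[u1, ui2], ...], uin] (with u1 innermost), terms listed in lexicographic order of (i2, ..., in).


equal — both sides give -[[u1, u3], u2]


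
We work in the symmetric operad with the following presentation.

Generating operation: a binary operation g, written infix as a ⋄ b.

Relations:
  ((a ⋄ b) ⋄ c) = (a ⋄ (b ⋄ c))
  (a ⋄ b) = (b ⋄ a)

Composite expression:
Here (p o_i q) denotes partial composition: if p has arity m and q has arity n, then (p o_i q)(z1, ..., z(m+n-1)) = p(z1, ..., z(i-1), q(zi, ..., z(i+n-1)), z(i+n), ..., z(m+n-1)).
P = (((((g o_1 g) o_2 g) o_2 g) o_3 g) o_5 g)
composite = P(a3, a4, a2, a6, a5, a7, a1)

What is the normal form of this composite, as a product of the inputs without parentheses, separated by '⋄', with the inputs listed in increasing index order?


a1 ⋄ a2 ⋄ a3 ⋄ a4 ⋄ a5 ⋄ a6 ⋄ a7

Shape and order are irrelevant to g; the a-input set decides.
(a2 ⋄ a6) linearizes to a2 ⋄ a6
(a4 ⋄ (a2 ⋄ a6)) linearizes to a4 ⋄ a2 ⋄ a6
(a5 ⋄ a7) linearizes to a5 ⋄ a7
((a4 ⋄ (a2 ⋄ a6)) ⋄ (a5 ⋄ a7)) linearizes to a4 ⋄ a2 ⋄ a6 ⋄ a5 ⋄ a7
(a3 ⋄ ((a4 ⋄ (a2 ⋄ a6)) ⋄ (a5 ⋄ a7))) linearizes to a3 ⋄ a4 ⋄ a2 ⋄ a6 ⋄ a5 ⋄ a7
((a3 ⋄ ((a4 ⋄ (a2 ⋄ a6)) ⋄ (a5 ⋄ a7))) ⋄ a1) linearizes to a3 ⋄ a4 ⋄ a2 ⋄ a6 ⋄ a5 ⋄ a7 ⋄ a1
sorting the factors by input index: a1 ⋄ a2 ⋄ a3 ⋄ a4 ⋄ a5 ⋄ a6 ⋄ a7


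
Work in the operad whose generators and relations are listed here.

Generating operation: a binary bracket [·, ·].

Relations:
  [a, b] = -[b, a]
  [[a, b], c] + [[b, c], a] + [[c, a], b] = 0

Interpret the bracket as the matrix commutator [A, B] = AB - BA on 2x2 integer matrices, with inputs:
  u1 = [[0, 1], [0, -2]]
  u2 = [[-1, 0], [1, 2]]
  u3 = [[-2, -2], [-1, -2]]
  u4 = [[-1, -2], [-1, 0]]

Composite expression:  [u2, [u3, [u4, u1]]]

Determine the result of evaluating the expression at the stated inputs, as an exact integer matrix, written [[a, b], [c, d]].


[[-4, -12], [8, 4]]


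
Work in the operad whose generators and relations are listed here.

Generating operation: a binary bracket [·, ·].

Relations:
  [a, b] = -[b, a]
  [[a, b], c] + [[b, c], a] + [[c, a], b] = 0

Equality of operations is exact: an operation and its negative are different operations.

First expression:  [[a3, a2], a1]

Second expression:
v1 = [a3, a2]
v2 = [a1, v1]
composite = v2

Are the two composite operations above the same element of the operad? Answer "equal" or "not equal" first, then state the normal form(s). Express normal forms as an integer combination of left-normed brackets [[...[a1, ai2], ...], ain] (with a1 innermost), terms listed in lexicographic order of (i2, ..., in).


not equal; first: [[a1, a2], a3] - [[a1, a3], a2]; second: -[[a1, a2], a3] + [[a1, a3], a2]

Reducing the first expression gives [[a1, a2], a3] - [[a1, a3], a2]
Reducing the second expression gives -[[a1, a2], a3] + [[a1, a3], a2]
They disagree, so not equal.


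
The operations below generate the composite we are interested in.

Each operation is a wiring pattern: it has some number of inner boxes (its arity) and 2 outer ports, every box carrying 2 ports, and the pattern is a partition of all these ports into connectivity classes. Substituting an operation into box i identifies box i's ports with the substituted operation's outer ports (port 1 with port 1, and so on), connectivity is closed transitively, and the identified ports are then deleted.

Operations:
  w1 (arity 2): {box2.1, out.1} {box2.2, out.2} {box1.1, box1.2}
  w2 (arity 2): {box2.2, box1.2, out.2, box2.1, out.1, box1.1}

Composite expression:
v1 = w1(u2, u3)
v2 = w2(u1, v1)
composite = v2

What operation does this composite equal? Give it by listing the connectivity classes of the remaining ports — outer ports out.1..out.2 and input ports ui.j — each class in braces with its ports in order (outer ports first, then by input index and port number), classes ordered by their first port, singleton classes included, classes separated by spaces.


After gluing at w2, chains via deleted ports link the u-ports.
through w1, on inputs (u2, u3): {out.1, u3.1} {out.2, u3.2} {u2.1, u2.2} (out.j = stage outer ports)
through w2, on inputs (u1, u2, u3): {out.1, out.2, u1.1, u1.2, u3.1, u3.2} {u2.1, u2.2} (out.j = stage outer ports)

{out.1, out.2, u1.1, u1.2, u3.1, u3.2} {u2.1, u2.2}


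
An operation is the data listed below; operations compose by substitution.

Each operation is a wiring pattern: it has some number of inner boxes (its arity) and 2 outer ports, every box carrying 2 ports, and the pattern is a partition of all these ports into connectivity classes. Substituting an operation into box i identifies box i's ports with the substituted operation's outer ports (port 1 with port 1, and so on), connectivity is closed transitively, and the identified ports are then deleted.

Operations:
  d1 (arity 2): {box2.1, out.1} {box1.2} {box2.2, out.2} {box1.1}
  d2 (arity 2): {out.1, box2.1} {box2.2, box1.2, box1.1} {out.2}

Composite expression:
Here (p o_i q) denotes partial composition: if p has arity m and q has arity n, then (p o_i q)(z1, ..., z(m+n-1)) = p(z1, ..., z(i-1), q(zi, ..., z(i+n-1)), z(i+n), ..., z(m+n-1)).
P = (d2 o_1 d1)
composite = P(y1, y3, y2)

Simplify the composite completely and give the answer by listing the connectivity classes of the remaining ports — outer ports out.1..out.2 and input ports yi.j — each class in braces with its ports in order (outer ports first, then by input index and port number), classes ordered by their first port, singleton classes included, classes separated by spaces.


{out.1, y2.1} {out.2} {y1.1} {y1.2} {y2.2, y3.1, y3.2}

Two ports join when wires chain via d2-identified ports.
through d1, on inputs (y1, y3): {out.1, y3.1} {out.2, y3.2} {y1.1} {y1.2} (out.j = stage outer ports)
through d2, on inputs (y1, y3, y2): {out.1, y2.1} {out.2} {y1.1} {y1.2} {y2.2, y3.1, y3.2} (out.j = stage outer ports)


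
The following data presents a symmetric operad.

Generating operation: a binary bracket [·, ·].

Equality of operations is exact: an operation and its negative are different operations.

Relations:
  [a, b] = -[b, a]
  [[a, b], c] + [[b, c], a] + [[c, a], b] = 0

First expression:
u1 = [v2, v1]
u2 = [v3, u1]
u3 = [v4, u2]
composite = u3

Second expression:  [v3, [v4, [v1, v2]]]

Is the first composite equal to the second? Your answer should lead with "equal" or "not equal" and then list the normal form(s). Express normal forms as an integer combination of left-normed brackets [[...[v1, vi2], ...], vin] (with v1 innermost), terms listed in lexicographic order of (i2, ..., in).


The first expression reduces to -[[[v1, v2], v3], v4]
The second expression reduces to [[[v1, v2], v4], v3]
The normal forms differ: not equal.

not equal: they reduce to -[[[v1, v2], v3], v4] and [[[v1, v2], v4], v3]


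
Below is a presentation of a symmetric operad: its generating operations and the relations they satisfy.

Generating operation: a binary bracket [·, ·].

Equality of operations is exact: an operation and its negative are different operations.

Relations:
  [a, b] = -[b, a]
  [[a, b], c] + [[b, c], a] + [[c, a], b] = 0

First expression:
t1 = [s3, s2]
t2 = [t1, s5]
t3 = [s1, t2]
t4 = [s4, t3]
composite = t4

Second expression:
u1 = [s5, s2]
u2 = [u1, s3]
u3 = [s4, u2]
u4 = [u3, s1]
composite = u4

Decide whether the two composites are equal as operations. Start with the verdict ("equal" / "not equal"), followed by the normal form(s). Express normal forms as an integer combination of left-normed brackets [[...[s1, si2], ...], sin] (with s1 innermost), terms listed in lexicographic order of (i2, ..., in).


not equal; first: [[[[s1, s2], s3], s5], s4] - [[[[s1, s3], s2], s5], s4] - [[[[s1, s5], s2], s3], s4] + [[[[s1, s5], s3], s2], s4]; second: -[[[[s1, s2], s5], s3], s4] + [[[[s1, s3], s2], s5], s4] - [[[[s1, s3], s5], s2], s4] + [[[[s1, s4], s2], s5], s3] - [[[[s1, s4], s3], s2], s5] + [[[[s1, s4], s3], s5], s2] - [[[[s1, s4], s5], s2], s3] + [[[[s1, s5], s2], s3], s4]

In normal form, the first expression is [[[[s1, s2], s3], s5], s4] - [[[[s1, s3], s2], s5], s4] - [[[[s1, s5], s2], s3], s4] + [[[[s1, s5], s3], s2], s4]
In normal form, the second expression is -[[[[s1, s2], s5], s3], s4] + [[[[s1, s3], s2], s5], s4] - [[[[s1, s3], s5], s2], s4] + [[[[s1, s4], s2], s5], s3] - [[[[s1, s4], s3], s2], s5] + [[[[s1, s4], s3], s5], s2] - [[[[s1, s4], s5], s2], s3] + [[[[s1, s5], s2], s3], s4]
No match — not equal.


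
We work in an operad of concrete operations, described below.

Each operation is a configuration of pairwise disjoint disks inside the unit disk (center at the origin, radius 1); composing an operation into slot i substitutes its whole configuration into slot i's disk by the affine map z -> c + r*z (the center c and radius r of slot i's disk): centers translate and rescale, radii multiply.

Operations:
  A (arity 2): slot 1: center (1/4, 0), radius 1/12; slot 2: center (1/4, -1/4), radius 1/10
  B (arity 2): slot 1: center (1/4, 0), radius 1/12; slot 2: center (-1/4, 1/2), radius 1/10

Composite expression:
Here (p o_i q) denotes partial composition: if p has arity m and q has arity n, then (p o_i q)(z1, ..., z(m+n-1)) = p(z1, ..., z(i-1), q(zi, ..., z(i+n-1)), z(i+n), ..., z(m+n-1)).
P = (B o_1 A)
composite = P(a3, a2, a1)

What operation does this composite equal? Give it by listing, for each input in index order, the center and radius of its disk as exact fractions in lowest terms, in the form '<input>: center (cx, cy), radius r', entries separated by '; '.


Follow each a-input down from B: c' goes to c + r*c', radius to r*r'.
for a3, the 2-step affine chain lands on center (13/48, 0), radius 1/144
for a2, the 2-step affine chain lands on center (13/48, -1/48), radius 1/120
for a1, the 1-step affine chain lands on center (-1/4, 1/2), radius 1/10

a1: center (-1/4, 1/2), radius 1/10; a2: center (13/48, -1/48), radius 1/120; a3: center (13/48, 0), radius 1/144
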